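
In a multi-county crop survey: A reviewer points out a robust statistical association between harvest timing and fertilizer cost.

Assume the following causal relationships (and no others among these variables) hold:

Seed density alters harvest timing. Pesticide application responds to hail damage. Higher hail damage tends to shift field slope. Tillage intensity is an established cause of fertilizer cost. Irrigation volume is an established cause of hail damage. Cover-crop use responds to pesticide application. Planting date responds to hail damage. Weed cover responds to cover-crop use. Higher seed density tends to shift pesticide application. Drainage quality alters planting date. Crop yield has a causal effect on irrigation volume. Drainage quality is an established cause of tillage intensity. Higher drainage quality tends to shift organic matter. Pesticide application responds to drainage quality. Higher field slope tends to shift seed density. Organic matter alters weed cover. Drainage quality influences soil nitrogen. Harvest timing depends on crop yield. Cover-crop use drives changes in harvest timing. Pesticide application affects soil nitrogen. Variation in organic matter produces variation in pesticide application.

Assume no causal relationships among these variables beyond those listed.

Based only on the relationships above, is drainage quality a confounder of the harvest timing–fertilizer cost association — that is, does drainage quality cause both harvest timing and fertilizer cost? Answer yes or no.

Drainage quality has a causal path to harvest timing (drainage quality → pesticide application → cover-crop use → harvest timing) and to fertilizer cost (drainage quality → tillage intensity → fertilizer cost), so it is a common cause of both — a confounder.

yes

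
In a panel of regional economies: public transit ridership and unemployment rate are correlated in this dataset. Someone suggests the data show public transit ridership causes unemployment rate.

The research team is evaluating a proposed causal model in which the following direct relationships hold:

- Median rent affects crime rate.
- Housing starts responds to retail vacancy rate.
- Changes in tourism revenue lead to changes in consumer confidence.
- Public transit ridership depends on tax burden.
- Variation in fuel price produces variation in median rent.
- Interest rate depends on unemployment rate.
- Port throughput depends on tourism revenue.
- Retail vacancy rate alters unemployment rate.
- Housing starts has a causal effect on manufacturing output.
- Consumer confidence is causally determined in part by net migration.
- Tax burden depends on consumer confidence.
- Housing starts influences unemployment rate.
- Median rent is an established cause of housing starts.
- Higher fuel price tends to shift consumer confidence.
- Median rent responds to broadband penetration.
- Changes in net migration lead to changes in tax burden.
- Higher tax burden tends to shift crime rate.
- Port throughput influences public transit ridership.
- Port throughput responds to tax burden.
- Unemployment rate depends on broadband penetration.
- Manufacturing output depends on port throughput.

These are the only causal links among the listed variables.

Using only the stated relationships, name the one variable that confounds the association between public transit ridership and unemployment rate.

fuel price

Fuel price has a causal path to public transit ridership (fuel price → consumer confidence → tax burden → public transit ridership) and a separate causal path to unemployment rate (fuel price → median rent → housing starts → unemployment rate), so it is a common cause of both.
No stated relationship gives public transit ridership a causal route to unemployment rate, so the correlation is explained by the shared upstream cause rather than a direct effect.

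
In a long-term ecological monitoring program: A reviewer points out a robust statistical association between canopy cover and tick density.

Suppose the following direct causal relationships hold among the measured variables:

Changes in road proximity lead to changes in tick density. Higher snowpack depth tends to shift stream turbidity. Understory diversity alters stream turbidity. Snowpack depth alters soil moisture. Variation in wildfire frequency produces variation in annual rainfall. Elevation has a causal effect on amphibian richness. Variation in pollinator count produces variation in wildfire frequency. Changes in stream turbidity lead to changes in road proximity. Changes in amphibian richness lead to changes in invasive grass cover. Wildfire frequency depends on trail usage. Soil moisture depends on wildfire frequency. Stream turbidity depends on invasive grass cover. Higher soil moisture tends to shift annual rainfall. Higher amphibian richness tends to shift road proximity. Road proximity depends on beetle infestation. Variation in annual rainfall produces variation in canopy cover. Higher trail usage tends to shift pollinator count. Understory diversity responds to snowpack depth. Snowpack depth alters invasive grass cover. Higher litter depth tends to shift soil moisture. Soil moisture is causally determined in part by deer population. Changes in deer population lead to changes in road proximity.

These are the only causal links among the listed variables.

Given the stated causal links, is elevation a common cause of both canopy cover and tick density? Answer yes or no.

Elevation has no stated causal path to canopy cover. A confounder must cause both variables, so elevation does not qualify.

no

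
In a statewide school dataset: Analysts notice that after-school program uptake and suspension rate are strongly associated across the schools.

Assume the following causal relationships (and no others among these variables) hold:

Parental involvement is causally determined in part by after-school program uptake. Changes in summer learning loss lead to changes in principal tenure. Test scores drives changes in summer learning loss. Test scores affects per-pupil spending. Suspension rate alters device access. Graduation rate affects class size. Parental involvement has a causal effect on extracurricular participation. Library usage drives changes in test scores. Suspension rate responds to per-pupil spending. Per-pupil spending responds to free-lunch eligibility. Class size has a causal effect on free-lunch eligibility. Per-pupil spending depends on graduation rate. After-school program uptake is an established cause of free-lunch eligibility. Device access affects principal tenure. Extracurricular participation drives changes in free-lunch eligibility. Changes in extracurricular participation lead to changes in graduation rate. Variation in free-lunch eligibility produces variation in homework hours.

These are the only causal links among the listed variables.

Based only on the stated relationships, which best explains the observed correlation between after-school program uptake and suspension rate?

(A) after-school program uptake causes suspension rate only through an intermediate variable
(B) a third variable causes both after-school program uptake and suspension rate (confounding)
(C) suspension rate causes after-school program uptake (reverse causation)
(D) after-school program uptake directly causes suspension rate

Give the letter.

A

After-school program uptake reaches suspension rate through after-school program uptake → free-lunch eligibility → per-pupil spending → suspension rate — an indirect causal chain with no direct after-school program uptake → suspension rate link. No variable causes both after-school program uptake and suspension rate, so confounding is ruled out; the effect is mediated.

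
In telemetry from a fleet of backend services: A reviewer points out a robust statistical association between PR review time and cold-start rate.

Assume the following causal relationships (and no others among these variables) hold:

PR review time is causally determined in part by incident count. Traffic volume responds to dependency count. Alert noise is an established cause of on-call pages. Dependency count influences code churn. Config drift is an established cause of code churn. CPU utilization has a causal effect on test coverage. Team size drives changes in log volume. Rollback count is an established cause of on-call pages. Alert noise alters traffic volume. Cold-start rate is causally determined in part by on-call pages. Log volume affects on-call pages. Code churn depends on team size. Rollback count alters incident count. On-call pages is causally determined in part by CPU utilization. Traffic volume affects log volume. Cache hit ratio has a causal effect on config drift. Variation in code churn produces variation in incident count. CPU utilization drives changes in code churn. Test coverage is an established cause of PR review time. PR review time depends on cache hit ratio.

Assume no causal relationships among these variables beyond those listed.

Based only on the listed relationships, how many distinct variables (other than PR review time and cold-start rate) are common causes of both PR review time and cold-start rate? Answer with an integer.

4

The common causes are: CPU utilization (to PR review time via CPU utilization → test coverage → PR review time; to cold-start rate via CPU utilization → on-call pages → cold-start rate); dependency count (to PR review time via dependency count → code churn → incident count → PR review time; to cold-start rate via dependency count → traffic volume → log volume → on-call pages → cold-start rate); rollback count (to PR review time via rollback count → incident count → PR review time; to cold-start rate via rollback count → on-call pages → cold-start rate); team size (to PR review time via team size → code churn → incident count → PR review time; to cold-start rate via team size → log volume → on-call pages → cold-start rate).
Every other variable lacks a causal path to at least one of PR review time and cold-start rate.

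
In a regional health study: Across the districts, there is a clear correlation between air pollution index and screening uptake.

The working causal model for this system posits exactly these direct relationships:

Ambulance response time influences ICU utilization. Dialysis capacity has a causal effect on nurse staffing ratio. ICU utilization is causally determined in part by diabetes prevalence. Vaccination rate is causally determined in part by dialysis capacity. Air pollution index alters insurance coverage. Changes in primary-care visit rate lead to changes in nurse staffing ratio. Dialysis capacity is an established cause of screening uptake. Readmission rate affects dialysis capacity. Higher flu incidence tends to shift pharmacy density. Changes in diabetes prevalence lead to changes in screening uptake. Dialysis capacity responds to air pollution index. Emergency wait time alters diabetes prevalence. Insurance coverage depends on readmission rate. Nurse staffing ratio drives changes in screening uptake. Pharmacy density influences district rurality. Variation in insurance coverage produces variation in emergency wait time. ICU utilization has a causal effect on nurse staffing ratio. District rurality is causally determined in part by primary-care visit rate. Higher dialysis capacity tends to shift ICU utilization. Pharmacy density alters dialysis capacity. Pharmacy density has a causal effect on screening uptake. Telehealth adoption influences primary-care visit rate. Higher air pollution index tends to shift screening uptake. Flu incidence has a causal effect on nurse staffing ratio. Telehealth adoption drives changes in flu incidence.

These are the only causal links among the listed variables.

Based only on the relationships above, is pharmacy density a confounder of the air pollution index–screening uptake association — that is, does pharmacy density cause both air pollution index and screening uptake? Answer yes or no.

Pharmacy density has no stated causal path to air pollution index. A confounder must cause both variables, so pharmacy density does not qualify.

no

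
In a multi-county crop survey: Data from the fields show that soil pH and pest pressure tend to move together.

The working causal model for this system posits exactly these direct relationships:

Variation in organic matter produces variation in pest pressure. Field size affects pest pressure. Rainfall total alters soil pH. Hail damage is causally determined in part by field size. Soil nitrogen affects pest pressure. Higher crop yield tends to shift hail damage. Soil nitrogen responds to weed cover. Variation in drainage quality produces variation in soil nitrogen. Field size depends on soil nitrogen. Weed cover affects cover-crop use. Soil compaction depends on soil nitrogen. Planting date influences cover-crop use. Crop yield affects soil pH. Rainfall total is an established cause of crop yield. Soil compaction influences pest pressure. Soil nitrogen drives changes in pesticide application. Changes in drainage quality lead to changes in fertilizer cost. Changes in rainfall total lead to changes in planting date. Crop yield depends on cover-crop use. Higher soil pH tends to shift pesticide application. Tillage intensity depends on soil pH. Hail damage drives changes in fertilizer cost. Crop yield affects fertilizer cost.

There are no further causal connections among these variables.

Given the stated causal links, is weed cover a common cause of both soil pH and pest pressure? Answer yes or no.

Weed cover has a causal path to soil pH (weed cover → cover-crop use → crop yield → soil pH) and to pest pressure (weed cover → soil nitrogen → pest pressure), so it is a common cause of both — a confounder.

yes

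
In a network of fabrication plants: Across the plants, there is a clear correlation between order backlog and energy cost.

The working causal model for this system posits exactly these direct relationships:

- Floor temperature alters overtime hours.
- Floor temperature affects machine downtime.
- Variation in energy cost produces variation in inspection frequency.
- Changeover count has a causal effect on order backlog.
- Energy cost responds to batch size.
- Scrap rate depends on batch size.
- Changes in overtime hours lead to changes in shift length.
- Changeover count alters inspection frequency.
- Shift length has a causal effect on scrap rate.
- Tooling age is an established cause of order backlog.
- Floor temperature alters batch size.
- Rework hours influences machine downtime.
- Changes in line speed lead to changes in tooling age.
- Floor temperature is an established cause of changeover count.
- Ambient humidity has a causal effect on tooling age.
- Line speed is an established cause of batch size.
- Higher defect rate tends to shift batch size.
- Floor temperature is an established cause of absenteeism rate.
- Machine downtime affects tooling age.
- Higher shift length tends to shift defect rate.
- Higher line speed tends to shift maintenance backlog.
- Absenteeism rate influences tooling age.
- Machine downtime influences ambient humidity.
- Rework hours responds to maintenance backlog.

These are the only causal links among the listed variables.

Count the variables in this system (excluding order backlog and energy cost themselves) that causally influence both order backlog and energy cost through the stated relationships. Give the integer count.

2

The common causes are: floor temperature (to order backlog via floor temperature → changeover count → order backlog; to energy cost via floor temperature → batch size → energy cost); line speed (to order backlog via line speed → tooling age → order backlog; to energy cost via line speed → batch size → energy cost).
Every other variable lacks a causal path to at least one of order backlog and energy cost.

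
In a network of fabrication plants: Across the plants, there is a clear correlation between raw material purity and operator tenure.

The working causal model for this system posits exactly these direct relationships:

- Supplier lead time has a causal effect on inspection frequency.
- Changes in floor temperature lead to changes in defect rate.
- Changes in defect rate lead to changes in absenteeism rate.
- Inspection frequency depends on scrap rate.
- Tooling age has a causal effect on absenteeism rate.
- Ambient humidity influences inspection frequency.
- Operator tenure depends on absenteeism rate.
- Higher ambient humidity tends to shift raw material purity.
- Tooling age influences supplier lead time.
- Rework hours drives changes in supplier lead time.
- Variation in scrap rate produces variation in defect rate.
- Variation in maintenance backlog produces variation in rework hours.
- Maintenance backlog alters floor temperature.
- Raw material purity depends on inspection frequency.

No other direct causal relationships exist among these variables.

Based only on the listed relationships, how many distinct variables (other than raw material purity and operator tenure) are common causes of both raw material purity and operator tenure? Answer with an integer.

3

The common causes are: maintenance backlog (to raw material purity via maintenance backlog → rework hours → supplier lead time → inspection frequency → raw material purity; to operator tenure via maintenance backlog → floor temperature → defect rate → absenteeism rate → operator tenure); scrap rate (to raw material purity via scrap rate → inspection frequency → raw material purity; to operator tenure via scrap rate → defect rate → absenteeism rate → operator tenure); tooling age (to raw material purity via tooling age → supplier lead time → inspection frequency → raw material purity; to operator tenure via tooling age → absenteeism rate → operator tenure).
Every other variable lacks a causal path to at least one of raw material purity and operator tenure.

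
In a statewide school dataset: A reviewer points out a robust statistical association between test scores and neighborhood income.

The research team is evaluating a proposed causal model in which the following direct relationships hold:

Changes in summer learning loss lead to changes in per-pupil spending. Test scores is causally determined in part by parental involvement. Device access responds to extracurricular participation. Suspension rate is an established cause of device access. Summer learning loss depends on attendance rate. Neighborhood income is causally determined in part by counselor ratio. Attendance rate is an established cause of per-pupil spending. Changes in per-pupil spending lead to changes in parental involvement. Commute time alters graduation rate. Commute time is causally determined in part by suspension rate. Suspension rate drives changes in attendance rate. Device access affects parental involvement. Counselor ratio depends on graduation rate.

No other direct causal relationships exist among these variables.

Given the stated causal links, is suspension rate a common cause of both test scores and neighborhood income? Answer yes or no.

yes

Suspension rate has a causal path to test scores (suspension rate → device access → parental involvement → test scores) and to neighborhood income (suspension rate → commute time → graduation rate → counselor ratio → neighborhood income), so it is a common cause of both — a confounder.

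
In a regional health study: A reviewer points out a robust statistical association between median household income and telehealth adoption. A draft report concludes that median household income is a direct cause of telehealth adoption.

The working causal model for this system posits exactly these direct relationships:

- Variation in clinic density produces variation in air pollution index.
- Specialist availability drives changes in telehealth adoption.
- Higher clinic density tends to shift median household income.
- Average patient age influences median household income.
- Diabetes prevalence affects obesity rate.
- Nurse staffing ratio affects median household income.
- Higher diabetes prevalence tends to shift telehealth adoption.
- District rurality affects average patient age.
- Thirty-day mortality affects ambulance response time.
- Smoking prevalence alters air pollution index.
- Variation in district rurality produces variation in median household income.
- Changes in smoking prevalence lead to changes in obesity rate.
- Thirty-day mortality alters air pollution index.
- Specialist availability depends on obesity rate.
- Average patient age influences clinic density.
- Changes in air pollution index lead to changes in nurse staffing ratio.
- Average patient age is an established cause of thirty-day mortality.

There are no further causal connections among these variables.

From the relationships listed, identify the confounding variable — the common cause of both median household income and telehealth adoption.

Smoking prevalence has a causal path to median household income (smoking prevalence → air pollution index → nurse staffing ratio → median household income) and a separate causal path to telehealth adoption (smoking prevalence → obesity rate → specialist availability → telehealth adoption), so it is a common cause of both.
No stated relationship gives median household income a causal route to telehealth adoption, so the correlation is explained by the shared upstream cause rather than a direct effect.

smoking prevalence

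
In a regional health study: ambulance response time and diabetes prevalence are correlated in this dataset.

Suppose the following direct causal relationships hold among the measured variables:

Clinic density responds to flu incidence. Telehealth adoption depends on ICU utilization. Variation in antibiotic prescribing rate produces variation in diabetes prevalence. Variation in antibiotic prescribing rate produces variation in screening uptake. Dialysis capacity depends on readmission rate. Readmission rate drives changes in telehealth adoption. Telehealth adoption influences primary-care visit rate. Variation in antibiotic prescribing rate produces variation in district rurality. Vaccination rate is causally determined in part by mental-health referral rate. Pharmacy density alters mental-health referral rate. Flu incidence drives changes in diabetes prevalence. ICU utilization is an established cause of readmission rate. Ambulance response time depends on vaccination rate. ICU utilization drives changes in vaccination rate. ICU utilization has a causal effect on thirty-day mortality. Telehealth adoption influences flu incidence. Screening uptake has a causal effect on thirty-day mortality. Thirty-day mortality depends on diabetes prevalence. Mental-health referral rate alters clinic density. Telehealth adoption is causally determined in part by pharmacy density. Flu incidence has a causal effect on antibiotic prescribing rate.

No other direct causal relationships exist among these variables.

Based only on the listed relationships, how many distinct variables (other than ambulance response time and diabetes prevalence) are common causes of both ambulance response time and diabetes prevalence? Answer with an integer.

The common causes are: ICU utilization (to ambulance response time via ICU utilization → vaccination rate → ambulance response time; to diabetes prevalence via ICU utilization → telehealth adoption → flu incidence → diabetes prevalence); pharmacy density (to ambulance response time via pharmacy density → mental-health referral rate → vaccination rate → ambulance response time; to diabetes prevalence via pharmacy density → telehealth adoption → flu incidence → diabetes prevalence).
Every other variable lacks a causal path to at least one of ambulance response time and diabetes prevalence.

2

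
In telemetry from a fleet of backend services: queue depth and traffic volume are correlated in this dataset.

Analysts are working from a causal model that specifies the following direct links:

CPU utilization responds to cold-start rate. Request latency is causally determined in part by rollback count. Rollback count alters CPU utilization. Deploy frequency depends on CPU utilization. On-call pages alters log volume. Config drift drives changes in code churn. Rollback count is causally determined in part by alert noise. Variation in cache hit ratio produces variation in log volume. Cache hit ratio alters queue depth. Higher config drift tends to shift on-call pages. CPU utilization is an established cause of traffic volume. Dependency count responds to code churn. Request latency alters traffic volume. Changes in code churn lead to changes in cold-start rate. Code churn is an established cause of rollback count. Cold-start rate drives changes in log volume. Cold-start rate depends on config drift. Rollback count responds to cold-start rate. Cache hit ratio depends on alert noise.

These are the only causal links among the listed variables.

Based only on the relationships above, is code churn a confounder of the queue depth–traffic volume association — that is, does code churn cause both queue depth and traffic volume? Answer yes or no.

no

Code churn has no stated causal path to queue depth. A confounder must cause both variables, so code churn does not qualify.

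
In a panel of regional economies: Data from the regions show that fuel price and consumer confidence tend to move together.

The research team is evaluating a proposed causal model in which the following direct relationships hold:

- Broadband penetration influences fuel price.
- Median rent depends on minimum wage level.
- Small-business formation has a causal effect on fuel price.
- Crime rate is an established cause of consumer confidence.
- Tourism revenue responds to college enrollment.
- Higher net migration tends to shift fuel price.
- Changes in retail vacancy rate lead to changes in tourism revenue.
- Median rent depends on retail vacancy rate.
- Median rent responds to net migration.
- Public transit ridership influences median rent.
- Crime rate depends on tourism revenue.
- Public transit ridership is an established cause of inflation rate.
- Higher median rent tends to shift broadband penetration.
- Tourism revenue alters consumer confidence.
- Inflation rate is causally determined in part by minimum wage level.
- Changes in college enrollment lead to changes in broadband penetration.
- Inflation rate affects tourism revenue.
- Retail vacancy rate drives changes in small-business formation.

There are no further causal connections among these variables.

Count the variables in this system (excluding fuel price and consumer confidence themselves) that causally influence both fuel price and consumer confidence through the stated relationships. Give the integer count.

The common causes are: college enrollment (to fuel price via college enrollment → broadband penetration → fuel price; to consumer confidence via college enrollment → tourism revenue → consumer confidence); minimum wage level (to fuel price via minimum wage level → median rent → broadband penetration → fuel price; to consumer confidence via minimum wage level → inflation rate → tourism revenue → consumer confidence); public transit ridership (to fuel price via public transit ridership → median rent → broadband penetration → fuel price; to consumer confidence via public transit ridership → inflation rate → tourism revenue → consumer confidence); retail vacancy rate (to fuel price via retail vacancy rate → small-business formation → fuel price; to consumer confidence via retail vacancy rate → tourism revenue → consumer confidence).
Every other variable lacks a causal path to at least one of fuel price and consumer confidence.

4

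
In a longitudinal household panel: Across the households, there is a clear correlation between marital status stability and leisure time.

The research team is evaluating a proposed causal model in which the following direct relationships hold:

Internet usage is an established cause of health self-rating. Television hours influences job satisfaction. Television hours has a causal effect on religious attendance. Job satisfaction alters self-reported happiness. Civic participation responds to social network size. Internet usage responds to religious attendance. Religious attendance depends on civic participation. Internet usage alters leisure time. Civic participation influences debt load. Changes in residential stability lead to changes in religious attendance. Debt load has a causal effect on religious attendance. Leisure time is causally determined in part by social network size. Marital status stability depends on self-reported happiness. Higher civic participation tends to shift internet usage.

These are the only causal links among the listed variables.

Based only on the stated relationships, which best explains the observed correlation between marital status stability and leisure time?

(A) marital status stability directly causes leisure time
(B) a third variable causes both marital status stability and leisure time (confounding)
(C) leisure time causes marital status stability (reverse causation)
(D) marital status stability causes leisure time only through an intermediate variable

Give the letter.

B

Television hours causes marital status stability (television hours → job satisfaction → self-reported happiness → marital status stability) and leisure time (television hours → religious attendance → internet usage → leisure time) — a common cause creating the correlation.
There is no stated path from marital status stability to leisure time or from leisure time to marital status stability, so neither direct nor reverse causation applies.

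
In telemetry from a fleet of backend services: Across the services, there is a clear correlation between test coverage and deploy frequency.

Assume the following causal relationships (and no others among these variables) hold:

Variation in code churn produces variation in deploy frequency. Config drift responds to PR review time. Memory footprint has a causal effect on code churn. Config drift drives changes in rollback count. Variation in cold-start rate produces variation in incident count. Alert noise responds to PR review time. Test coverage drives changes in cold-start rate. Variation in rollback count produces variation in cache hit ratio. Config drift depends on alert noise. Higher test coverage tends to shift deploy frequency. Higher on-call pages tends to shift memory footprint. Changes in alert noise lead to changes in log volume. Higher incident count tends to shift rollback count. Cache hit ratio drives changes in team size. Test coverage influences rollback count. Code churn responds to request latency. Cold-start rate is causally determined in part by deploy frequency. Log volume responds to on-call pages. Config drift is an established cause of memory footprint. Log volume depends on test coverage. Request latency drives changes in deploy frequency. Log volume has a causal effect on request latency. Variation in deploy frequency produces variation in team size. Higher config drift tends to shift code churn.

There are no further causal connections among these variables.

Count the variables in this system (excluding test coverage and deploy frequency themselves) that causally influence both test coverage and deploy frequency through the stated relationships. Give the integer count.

No listed variable has a causal path to both test coverage and deploy frequency, so there are no common causes.

0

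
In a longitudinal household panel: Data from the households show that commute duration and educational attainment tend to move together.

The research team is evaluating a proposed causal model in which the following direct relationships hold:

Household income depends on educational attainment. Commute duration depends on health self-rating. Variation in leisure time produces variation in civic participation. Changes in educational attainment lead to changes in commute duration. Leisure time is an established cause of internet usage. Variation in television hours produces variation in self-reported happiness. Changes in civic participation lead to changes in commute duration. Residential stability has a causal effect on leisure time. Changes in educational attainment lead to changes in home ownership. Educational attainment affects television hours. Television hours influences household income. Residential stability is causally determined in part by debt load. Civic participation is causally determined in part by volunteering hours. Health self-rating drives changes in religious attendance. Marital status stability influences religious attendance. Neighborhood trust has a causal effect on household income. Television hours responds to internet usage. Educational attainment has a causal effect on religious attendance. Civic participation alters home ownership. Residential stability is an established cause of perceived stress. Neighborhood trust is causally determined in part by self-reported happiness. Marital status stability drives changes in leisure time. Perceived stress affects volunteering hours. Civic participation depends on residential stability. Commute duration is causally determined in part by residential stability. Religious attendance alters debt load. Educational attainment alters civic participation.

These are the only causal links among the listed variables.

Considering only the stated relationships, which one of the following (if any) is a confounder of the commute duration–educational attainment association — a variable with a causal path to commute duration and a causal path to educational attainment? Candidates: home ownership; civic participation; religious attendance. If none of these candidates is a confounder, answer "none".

None of the listed candidates has causal paths to both commute duration and educational attainment in the stated relationships, so none is a common cause.

none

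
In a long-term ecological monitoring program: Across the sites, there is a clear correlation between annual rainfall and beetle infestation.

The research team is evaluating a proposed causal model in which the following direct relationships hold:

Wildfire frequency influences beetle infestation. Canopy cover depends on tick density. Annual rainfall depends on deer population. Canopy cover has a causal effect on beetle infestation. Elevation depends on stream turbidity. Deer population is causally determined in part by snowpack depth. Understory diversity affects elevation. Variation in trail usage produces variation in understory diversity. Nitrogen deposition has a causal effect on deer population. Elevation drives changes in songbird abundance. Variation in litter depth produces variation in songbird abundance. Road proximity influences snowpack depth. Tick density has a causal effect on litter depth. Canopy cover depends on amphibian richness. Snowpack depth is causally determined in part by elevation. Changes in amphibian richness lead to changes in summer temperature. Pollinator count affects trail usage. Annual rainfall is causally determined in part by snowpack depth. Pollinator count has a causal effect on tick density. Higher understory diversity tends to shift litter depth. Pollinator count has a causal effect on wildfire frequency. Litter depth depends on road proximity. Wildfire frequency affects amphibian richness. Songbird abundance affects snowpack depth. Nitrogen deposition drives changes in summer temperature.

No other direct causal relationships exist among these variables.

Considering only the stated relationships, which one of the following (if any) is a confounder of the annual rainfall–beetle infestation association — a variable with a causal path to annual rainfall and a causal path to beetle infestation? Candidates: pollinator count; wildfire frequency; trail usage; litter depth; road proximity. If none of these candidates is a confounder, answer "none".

Pollinator count causes annual rainfall (pollinator count → trail usage → understory diversity → elevation → snowpack depth → annual rainfall) and also causes beetle infestation (pollinator count → wildfire frequency → beetle infestation); it is a common cause of both.
Each of the other candidates lacks a causal path to at least one of annual rainfall and beetle infestation, so they do not confound the relationship.

pollinator count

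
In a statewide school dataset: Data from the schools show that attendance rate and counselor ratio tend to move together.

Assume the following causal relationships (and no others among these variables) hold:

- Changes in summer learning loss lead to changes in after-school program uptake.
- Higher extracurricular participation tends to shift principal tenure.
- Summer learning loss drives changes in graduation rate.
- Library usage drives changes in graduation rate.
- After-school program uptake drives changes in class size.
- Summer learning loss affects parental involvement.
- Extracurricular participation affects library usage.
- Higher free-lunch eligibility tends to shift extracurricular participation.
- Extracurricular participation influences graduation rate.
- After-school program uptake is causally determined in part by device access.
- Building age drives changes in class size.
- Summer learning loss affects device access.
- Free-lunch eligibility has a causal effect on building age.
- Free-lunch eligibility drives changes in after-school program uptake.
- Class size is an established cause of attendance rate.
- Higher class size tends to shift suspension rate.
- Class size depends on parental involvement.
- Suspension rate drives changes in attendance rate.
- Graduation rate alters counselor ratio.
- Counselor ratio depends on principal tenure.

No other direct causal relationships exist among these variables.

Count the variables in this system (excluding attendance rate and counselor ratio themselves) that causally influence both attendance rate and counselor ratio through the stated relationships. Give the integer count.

2

The common causes are: free-lunch eligibility (to attendance rate via free-lunch eligibility → after-school program uptake → class size → attendance rate; to counselor ratio via free-lunch eligibility → extracurricular participation → graduation rate → counselor ratio); summer learning loss (to attendance rate via summer learning loss → parental involvement → class size → attendance rate; to counselor ratio via summer learning loss → graduation rate → counselor ratio).
Every other variable lacks a causal path to at least one of attendance rate and counselor ratio.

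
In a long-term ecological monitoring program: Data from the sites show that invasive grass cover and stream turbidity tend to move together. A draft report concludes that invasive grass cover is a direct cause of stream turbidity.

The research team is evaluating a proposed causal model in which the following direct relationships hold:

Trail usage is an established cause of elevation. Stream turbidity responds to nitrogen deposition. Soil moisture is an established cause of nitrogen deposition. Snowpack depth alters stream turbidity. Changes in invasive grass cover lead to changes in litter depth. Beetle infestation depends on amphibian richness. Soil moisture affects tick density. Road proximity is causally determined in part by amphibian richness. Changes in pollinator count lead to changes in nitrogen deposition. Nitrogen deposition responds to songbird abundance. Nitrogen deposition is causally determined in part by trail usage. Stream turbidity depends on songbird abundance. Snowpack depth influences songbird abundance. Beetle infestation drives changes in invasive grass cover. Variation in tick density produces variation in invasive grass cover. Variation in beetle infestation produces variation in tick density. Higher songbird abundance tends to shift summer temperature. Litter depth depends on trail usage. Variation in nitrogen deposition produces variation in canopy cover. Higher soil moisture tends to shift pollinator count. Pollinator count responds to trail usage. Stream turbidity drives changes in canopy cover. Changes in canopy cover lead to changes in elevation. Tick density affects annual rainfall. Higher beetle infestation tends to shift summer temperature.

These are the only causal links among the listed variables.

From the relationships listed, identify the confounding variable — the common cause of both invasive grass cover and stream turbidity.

Soil moisture has a causal path to invasive grass cover (soil moisture → tick density → invasive grass cover) and a separate causal path to stream turbidity (soil moisture → nitrogen deposition → stream turbidity), so it is a common cause of both.
No stated relationship gives invasive grass cover a causal route to stream turbidity, so the correlation is explained by the shared upstream cause rather than a direct effect.

soil moisture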